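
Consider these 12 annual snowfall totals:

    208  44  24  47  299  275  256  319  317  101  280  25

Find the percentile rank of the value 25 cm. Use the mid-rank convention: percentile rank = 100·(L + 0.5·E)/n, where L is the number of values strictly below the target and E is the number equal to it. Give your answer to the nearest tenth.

Sorted: 24, 25, 44, 47, 101, 208, 256, 275, 280, 299, 317, 319.
Count below 25: L = 1; count equal: E = 1; n = 12.
Percentile rank = 100·(1 + 0.5·1)/12 = 100·1.5/12 = 12.5.

12.5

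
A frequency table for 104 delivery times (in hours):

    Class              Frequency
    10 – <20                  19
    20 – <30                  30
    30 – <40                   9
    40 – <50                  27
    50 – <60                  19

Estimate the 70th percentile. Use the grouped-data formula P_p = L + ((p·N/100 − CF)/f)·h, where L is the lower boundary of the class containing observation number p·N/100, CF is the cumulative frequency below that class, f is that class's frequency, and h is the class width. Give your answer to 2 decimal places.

N = 104; target position k = 70/100 · 104 = 72.8.
Cumulative frequencies: 19, 49, 58, 85, 104.
Observation 72.8 falls in the class 40 – <50.
L = 40, CF = 58, f = 27, h = 10.
P70 = 40 + ((72.8 − 58)/27)·10 = 40 + 5.48148 = 45.4815.

45.48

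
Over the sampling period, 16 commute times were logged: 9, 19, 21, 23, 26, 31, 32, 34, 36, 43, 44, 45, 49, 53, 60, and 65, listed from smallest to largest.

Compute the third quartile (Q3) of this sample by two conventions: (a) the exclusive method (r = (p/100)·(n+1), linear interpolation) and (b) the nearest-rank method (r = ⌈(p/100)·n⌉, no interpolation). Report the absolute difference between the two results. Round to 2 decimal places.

3.00

n = 16.
(a) r = 12.75; between ranks 12 (45) and 13 (49): 48.
(b) the nearest-rank method: rank 12 → 45.
|48 − 45| = 3.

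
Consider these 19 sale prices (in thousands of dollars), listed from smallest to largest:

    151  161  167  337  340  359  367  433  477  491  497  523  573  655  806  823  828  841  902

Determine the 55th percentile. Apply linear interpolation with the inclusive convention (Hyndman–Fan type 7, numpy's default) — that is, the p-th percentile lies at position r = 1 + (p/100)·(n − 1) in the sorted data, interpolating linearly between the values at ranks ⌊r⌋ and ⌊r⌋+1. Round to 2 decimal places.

n = 19.
r = 1 + (55/100)·(19 − 1) = 1 + 9.9 = 10.9.
Rank 10 is 491 and rank 11 is 497.
Interpolate: 491 + 0.9·(497 − 491) = 491 + 0.9·6 = 496.4.

496.40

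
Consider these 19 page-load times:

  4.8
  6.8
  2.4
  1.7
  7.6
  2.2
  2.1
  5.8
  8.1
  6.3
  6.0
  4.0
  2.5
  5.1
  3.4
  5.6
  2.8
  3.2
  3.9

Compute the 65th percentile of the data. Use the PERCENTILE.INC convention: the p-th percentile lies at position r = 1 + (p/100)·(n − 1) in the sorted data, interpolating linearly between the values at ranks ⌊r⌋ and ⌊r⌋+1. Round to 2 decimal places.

5.45

Sorted: 1.7, 2.1, 2.2, 2.4, 2.5, 2.8, 3.2, 3.4, 3.9, 4.0, 4.8, 5.1, 5.6, 5.8, 6.0, 6.3, 6.8, 7.6, 8.1.
n = 19.
r = 1 + (65/100)·(19 − 1) = 1 + 11.7 = 12.7.
Rank 12 is 5.1 and rank 13 is 5.6.
Interpolate: 5.1 + 0.7·(5.6 − 5.1) = 5.1 + 0.7·0.5 = 5.45.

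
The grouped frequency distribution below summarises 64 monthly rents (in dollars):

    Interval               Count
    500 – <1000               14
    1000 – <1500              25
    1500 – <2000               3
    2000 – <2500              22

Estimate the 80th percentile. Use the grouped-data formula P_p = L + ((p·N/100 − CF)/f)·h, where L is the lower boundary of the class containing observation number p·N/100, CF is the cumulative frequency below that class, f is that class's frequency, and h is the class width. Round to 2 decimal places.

N = 64; target position k = 80/100 · 64 = 51.2.
Cumulative frequencies: 14, 39, 42, 64.
Observation 51.2 falls in the class 2000 – <2500.
L = 2000, CF = 42, f = 22, h = 500.
P80 = 2000 + ((51.2 − 42)/22)·500 = 2000 + 209.091 = 2209.09.

2209.09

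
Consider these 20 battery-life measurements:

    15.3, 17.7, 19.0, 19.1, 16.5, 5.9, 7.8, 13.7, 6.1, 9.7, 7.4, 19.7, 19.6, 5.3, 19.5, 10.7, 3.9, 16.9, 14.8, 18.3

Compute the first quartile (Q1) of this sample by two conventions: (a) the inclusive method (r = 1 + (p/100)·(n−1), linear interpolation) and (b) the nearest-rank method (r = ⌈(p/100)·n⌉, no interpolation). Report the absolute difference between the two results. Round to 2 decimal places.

0.30

Sorted: 3.9, 5.3, 5.9, 6.1, 7.4, 7.8, 9.7, 10.7, 13.7, 14.8, 15.3, 16.5, 16.9, 17.7, 18.3, 19.0, 19.1, 19.5, 19.6, 19.7.
n = 20.
(a) r = 5.75; between ranks 5 (7.4) and 6 (7.8): 7.7.
(b) the nearest-rank method: rank 5 → 7.4.
|7.7 − 7.4| = 0.3.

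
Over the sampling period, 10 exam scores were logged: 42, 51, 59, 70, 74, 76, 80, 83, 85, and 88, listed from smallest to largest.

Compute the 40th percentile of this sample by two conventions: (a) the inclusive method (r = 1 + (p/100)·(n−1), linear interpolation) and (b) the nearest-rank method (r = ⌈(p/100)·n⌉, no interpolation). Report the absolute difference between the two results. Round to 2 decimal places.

n = 10.
(a) r = 4.6; between ranks 4 (70) and 5 (74): 72.4.
(b) the nearest-rank method: rank 4 → 70.
|72.4 − 70| = 2.4.

2.40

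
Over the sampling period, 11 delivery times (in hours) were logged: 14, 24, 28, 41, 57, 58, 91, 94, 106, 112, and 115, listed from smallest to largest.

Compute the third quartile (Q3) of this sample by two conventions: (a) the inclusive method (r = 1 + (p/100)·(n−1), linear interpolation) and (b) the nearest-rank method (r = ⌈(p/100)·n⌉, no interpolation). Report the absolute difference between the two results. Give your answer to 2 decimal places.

n = 11.
(a) r = 8.5; between ranks 8 (94) and 9 (106): 100.
(b) the nearest-rank method: rank 9 → 106.
|100 − 106| = 6.

6.00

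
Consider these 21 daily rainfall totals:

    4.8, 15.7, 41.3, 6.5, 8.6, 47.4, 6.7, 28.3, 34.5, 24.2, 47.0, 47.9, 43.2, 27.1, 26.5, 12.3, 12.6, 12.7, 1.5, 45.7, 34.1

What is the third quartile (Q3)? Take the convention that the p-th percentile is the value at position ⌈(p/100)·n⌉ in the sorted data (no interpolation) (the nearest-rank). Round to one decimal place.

41.3

Sorted: 1.5, 4.8, 6.5, 6.7, 8.6, 12.3, 12.6, 12.7, 15.7, 24.2, 26.5, 27.1, 28.3, 34.1, 34.5, 41.3, 43.2, 45.7, 47.0, 47.4, 47.9.
n = 21.
Position = ⌈75/100 · 21⌉ = ⌈15.75⌉ = 16.
The value at rank 16 is 41.3.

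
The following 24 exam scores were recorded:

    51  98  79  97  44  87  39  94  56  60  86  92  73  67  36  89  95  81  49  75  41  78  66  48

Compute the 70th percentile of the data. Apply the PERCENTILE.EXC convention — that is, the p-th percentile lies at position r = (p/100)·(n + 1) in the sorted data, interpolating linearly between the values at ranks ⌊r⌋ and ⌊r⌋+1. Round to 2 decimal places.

Sorted: 36, 39, 41, 44, 48, 49, 51, 56, 60, 66, 67, 73, 75, 78, 79, 81, 86, 87, 89, 92, 94, 95, 97, 98.
n = 24.
r = (70/100)·(24 + 1) = 17.5.
Rank 17 is 86 and rank 18 is 87.
Interpolate: 86 + 0.5·(87 − 86) = 86 + 0.5·1 = 86.5.

86.50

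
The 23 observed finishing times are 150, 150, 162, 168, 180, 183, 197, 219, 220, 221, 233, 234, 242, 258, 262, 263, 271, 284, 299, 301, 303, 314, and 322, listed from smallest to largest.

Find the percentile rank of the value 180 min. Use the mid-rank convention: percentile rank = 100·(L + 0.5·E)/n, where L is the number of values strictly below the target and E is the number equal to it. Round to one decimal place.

Count below 180: L = 4; count equal: E = 1; n = 23.
Percentile rank = 100·(4 + 0.5·1)/23 = 100·4.5/23 = 19.57.

19.6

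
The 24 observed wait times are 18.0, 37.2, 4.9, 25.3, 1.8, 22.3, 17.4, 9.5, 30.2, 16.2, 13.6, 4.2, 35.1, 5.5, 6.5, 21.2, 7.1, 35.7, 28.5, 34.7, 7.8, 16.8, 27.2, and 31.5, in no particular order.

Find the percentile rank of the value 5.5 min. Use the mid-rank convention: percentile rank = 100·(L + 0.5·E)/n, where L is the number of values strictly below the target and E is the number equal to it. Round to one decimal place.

Sorted: 1.8, 4.2, 4.9, 5.5, 6.5, 7.1, 7.8, 9.5, 13.6, 16.2, 16.8, 17.4, 18.0, 21.2, 22.3, 25.3, 27.2, 28.5, 30.2, 31.5, 34.7, 35.1, 35.7, 37.2.
Count below 5.5: L = 3; count equal: E = 1; n = 24.
Percentile rank = 100·(3 + 0.5·1)/24 = 100·3.5/24 = 14.58.

14.6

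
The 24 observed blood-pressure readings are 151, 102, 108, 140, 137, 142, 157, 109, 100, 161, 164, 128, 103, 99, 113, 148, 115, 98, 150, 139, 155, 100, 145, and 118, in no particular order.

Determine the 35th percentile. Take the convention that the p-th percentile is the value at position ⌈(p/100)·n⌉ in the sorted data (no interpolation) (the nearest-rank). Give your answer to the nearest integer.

113

Sorted: 98, 99, 100, 100, 102, 103, 108, 109, 113, 115, 118, 128, 137, 139, 140, 142, 145, 148, 150, 151, 155, 157, 161, 164.
n = 24.
Position = ⌈35/100 · 24⌉ = ⌈8.4⌉ = 9.
The value at rank 9 is 113.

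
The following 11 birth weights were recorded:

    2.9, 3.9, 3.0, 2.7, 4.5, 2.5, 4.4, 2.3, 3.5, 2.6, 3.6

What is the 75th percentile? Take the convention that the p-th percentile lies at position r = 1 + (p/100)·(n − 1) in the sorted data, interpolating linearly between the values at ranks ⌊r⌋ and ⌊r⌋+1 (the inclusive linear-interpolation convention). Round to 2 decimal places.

Sorted: 2.3, 2.5, 2.6, 2.7, 2.9, 3.0, 3.5, 3.6, 3.9, 4.4, 4.5.
n = 11.
r = 1 + (75/100)·(11 − 1) = 1 + 7.5 = 8.5.
Rank 8 is 3.6 and rank 9 is 3.9.
Interpolate: 3.6 + 0.5·(3.9 − 3.6) = 3.6 + 0.5·0.3 = 3.75.

3.75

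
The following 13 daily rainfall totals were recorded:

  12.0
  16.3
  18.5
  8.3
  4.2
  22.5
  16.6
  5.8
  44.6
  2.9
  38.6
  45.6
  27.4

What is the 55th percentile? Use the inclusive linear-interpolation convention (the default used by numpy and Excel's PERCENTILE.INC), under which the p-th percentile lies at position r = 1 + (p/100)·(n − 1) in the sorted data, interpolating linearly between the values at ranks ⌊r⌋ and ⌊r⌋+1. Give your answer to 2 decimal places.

Sorted: 2.9, 4.2, 5.8, 8.3, 12.0, 16.3, 16.6, 18.5, 22.5, 27.4, 38.6, 44.6, 45.6.
n = 13.
r = 1 + (55/100)·(13 − 1) = 1 + 6.6 = 7.6.
Rank 7 is 16.6 and rank 8 is 18.5.
Interpolate: 16.6 + 0.6·(18.5 − 16.6) = 16.6 + 0.6·1.9 = 17.74.

17.74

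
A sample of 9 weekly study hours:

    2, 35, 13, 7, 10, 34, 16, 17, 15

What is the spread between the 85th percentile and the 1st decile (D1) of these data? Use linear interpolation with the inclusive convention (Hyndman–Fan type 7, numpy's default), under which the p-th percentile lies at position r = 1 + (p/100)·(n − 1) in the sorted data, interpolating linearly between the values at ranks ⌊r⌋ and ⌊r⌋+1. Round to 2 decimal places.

24.60

Sorted: 2, 7, 10, 13, 15, 16, 17, 34, 35.
n = 9.
P10: r = 1.8; ranks 1–2 are 2, 7; interpolating gives 6.
P85: r = 7.8; ranks 7–8 are 17, 34; interpolating gives 30.6.
Difference: 30.6 − 6 = 24.6.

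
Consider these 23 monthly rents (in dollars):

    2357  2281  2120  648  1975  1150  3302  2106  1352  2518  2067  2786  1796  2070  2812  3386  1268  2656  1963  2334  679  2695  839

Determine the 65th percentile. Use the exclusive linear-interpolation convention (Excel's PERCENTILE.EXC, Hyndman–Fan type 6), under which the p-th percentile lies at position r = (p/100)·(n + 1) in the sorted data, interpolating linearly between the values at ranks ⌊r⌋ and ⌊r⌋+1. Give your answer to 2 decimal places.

2347.80

Sorted: 648, 679, 839, 1150, 1268, 1352, 1796, 1963, 1975, 2067, 2070, 2106, 2120, 2281, 2334, 2357, 2518, 2656, 2695, 2786, 2812, 3302, 3386.
n = 23.
r = (65/100)·(23 + 1) = 15.6.
Rank 15 is 2334 and rank 16 is 2357.
Interpolate: 2334 + 0.6·(2357 − 2334) = 2334 + 0.6·23 = 2347.8.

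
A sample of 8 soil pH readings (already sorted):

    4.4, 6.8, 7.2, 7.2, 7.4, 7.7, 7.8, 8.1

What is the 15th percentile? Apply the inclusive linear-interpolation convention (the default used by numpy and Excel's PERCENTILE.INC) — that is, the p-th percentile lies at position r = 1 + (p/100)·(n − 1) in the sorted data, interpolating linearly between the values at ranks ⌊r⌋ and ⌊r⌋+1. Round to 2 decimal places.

6.82

n = 8.
r = 1 + (15/100)·(8 − 1) = 1 + 1.05 = 2.05.
Rank 2 is 6.8 and rank 3 is 7.2.
Interpolate: 6.8 + 0.05·(7.2 − 6.8) = 6.8 + 0.05·0.4 = 6.82.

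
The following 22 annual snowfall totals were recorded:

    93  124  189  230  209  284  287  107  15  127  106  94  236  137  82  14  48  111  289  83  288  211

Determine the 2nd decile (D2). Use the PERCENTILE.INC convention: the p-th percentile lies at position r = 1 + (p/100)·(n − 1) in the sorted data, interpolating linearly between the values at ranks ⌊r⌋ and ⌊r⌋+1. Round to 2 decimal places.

85.00

Sorted: 14, 15, 48, 82, 83, 93, 94, 106, 107, 111, 124, 127, 137, 189, 209, 211, 230, 236, 284, 287, 288, 289.
n = 22.
r = 1 + (20/100)·(22 − 1) = 1 + 4.2 = 5.2.
Rank 5 is 83 and rank 6 is 93.
Interpolate: 83 + 0.2·(93 − 83) = 83 + 0.2·10 = 85.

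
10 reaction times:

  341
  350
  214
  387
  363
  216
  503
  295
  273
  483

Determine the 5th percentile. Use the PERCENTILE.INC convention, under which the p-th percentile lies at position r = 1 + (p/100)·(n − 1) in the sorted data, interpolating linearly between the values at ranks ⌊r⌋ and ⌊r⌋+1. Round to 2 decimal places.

Sorted: 214, 216, 273, 295, 341, 350, 363, 387, 483, 503.
n = 10.
r = 1 + (5/100)·(10 − 1) = 1 + 0.45 = 1.45.
Rank 1 is 214 and rank 2 is 216.
Interpolate: 214 + 0.45·(216 − 214) = 214 + 0.45·2 = 214.9.

214.90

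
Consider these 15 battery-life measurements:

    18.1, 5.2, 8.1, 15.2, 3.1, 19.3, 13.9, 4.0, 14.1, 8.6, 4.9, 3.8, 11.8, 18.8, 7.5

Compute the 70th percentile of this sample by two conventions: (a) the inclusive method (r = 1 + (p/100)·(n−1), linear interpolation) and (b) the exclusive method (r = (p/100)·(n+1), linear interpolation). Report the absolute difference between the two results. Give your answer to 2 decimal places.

Sorted: 3.1, 3.8, 4.0, 4.9, 5.2, 7.5, 8.1, 8.6, 11.8, 13.9, 14.1, 15.2, 18.1, 18.8, 19.3.
n = 15.
(a) r = 10.8; between ranks 10 (13.9) and 11 (14.1): 14.06.
(b) r = 11.2; between ranks 11 (14.1) and 12 (15.2): 14.32.
|14.06 − 14.32| = 0.26.

0.26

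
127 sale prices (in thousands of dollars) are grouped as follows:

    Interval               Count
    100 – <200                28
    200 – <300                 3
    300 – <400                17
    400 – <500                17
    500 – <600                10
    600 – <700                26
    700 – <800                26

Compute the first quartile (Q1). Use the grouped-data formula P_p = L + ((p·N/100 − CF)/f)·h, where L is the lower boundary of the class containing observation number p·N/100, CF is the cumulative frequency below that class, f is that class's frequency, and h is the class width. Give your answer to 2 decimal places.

304.41

N = 127; target position k = 25/100 · 127 = 31.75.
Cumulative frequencies: 28, 31, 48, 65, 75, 101, 127.
Observation 31.75 falls in the class 300 – <400.
L = 300, CF = 31, f = 17, h = 100.
P25 = 300 + ((31.75 − 31)/17)·100 = 300 + 4.41176 = 304.412.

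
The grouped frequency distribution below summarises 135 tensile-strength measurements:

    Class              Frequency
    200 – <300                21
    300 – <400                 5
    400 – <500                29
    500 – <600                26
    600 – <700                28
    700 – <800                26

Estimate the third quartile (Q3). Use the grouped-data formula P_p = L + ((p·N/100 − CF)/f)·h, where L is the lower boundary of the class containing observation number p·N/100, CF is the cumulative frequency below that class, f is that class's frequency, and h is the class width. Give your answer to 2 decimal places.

672.32

N = 135; target position k = 75/100 · 135 = 101.25.
Cumulative frequencies: 21, 26, 55, 81, 109, 135.
Observation 101.25 falls in the class 600 – <700.
L = 600, CF = 81, f = 28, h = 100.
P75 = 600 + ((101.25 − 81)/28)·100 = 600 + 72.3214 = 672.321.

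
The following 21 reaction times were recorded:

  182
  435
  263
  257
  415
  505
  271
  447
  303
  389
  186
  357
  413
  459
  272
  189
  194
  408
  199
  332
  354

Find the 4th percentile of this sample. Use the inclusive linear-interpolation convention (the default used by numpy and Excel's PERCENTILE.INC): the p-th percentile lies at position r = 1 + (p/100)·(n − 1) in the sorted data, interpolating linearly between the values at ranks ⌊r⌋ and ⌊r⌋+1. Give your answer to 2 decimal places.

185.20

Sorted: 182, 186, 189, 194, 199, 257, 263, 271, 272, 303, 332, 354, 357, 389, 408, 413, 415, 435, 447, 459, 505.
n = 21.
r = 1 + (4/100)·(21 − 1) = 1 + 0.8 = 1.8.
Rank 1 is 182 and rank 2 is 186.
Interpolate: 182 + 0.8·(186 − 182) = 182 + 0.8·4 = 185.2.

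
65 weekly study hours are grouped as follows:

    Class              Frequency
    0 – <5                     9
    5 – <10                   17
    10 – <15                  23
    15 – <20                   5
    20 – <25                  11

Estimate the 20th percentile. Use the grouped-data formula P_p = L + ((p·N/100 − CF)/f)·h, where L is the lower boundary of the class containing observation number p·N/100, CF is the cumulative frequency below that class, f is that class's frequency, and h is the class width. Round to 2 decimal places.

N = 65; target position k = 20/100 · 65 = 13.
Cumulative frequencies: 9, 26, 49, 54, 65.
Observation 13 falls in the class 5 – <10.
L = 5, CF = 9, f = 17, h = 5.
P20 = 5 + ((13 − 9)/17)·5 = 5 + 1.17647 = 6.17647.

6.18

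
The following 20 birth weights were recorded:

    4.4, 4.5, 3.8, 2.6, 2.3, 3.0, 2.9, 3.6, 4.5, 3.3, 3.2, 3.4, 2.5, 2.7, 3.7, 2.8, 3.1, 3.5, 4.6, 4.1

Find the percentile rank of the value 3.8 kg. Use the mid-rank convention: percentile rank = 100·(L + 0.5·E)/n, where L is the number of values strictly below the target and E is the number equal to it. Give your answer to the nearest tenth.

Sorted: 2.3, 2.5, 2.6, 2.7, 2.8, 2.9, 3.0, 3.1, 3.2, 3.3, 3.4, 3.5, 3.6, 3.7, 3.8, 4.1, 4.4, 4.5, 4.5, 4.6.
Count below 3.8: L = 14; count equal: E = 1; n = 20.
Percentile rank = 100·(14 + 0.5·1)/20 = 100·14.5/20 = 72.5.

72.5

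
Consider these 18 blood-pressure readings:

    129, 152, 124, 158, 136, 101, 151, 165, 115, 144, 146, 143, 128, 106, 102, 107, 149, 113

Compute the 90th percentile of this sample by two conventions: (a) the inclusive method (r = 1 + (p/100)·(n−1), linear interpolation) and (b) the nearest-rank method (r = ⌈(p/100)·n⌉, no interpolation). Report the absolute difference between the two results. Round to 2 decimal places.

Sorted: 101, 102, 106, 107, 113, 115, 124, 128, 129, 136, 143, 144, 146, 149, 151, 152, 158, 165.
n = 18.
(a) r = 16.3; between ranks 16 (152) and 17 (158): 153.8.
(b) the nearest-rank method: rank 17 → 158.
|153.8 − 158| = 4.2.

4.20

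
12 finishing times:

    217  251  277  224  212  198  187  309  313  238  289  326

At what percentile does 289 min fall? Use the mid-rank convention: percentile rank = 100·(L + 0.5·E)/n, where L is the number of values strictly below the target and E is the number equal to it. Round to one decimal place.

70.8

Sorted: 187, 198, 212, 217, 224, 238, 251, 277, 289, 309, 313, 326.
Count below 289: L = 8; count equal: E = 1; n = 12.
Percentile rank = 100·(8 + 0.5·1)/12 = 100·8.5/12 = 70.83.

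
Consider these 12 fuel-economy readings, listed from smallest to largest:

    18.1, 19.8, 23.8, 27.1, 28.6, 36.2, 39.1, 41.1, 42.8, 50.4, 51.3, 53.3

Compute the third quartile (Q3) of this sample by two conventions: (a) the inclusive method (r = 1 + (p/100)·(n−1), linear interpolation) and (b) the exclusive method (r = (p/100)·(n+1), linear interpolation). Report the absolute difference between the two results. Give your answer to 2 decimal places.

n = 12.
(a) r = 9.25; between ranks 9 (42.8) and 10 (50.4): 44.7.
(b) r = 9.75; between ranks 9 (42.8) and 10 (50.4): 48.5.
|44.7 − 48.5| = 3.8.

3.80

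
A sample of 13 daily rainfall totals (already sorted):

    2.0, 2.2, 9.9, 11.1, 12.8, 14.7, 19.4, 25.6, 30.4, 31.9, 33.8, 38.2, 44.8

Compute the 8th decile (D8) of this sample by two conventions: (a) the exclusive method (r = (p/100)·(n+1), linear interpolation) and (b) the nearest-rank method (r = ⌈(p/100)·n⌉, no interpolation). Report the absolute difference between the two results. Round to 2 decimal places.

n = 13.
(a) r = 11.2; between ranks 11 (33.8) and 12 (38.2): 34.68.
(b) the nearest-rank method: rank 11 → 33.8.
|34.68 − 33.8| = 0.88.

0.88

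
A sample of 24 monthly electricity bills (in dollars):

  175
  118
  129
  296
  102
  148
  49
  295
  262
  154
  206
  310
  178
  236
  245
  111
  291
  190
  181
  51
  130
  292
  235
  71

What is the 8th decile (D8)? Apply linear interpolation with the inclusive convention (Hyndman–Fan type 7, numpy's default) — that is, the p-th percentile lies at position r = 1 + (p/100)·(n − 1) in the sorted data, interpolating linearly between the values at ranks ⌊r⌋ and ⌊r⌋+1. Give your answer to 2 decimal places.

273.60

Sorted: 49, 51, 71, 102, 111, 118, 129, 130, 148, 154, 175, 178, 181, 190, 206, 235, 236, 245, 262, 291, 292, 295, 296, 310.
n = 24.
r = 1 + (80/100)·(24 − 1) = 1 + 18.4 = 19.4.
Rank 19 is 262 and rank 20 is 291.
Interpolate: 262 + 0.4·(291 − 262) = 262 + 0.4·29 = 273.6.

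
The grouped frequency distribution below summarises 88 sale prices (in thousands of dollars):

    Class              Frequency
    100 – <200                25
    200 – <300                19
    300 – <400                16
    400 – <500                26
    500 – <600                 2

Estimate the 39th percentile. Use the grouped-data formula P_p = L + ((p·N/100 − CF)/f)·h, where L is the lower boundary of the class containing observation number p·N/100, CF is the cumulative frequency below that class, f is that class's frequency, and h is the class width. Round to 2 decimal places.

N = 88; target position k = 39/100 · 88 = 34.32.
Cumulative frequencies: 25, 44, 60, 86, 88.
Observation 34.32 falls in the class 200 – <300.
L = 200, CF = 25, f = 19, h = 100.
P39 = 200 + ((34.32 − 25)/19)·100 = 200 + 49.0526 = 249.053.

249.05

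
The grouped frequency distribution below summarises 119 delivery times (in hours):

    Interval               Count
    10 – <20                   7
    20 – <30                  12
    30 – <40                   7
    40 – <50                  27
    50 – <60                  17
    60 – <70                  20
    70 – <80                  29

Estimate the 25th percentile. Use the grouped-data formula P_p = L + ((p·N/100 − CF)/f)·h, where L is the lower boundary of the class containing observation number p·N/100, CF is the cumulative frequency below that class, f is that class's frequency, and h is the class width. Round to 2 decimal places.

N = 119; target position k = 25/100 · 119 = 29.75.
Cumulative frequencies: 7, 19, 26, 53, 70, 90, 119.
Observation 29.75 falls in the class 40 – <50.
L = 40, CF = 26, f = 27, h = 10.
P25 = 40 + ((29.75 − 26)/27)·10 = 40 + 1.38889 = 41.3889.

41.39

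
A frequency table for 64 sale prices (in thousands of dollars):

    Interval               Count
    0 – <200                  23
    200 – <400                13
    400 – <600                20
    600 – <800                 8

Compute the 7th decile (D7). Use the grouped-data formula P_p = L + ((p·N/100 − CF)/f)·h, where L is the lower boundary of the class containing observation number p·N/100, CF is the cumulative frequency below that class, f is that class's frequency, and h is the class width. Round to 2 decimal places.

N = 64; target position k = 70/100 · 64 = 44.8.
Cumulative frequencies: 23, 36, 56, 64.
Observation 44.8 falls in the class 400 – <600.
L = 400, CF = 36, f = 20, h = 200.
P70 = 400 + ((44.8 − 36)/20)·200 = 400 + 88 = 488.

488.00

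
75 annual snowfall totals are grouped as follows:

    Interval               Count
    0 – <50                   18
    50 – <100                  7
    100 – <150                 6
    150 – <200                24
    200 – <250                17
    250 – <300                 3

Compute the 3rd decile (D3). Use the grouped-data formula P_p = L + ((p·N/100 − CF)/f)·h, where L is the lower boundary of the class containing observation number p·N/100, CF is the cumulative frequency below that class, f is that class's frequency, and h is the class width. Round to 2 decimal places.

N = 75; target position k = 30/100 · 75 = 22.5.
Cumulative frequencies: 18, 25, 31, 55, 72, 75.
Observation 22.5 falls in the class 50 – <100.
L = 50, CF = 18, f = 7, h = 50.
P30 = 50 + ((22.5 − 18)/7)·50 = 50 + 32.1429 = 82.1429.

82.14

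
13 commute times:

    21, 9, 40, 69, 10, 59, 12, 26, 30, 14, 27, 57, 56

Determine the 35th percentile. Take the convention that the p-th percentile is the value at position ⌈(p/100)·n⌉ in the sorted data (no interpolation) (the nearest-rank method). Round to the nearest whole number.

21

Sorted: 9, 10, 12, 14, 21, 26, 27, 30, 40, 56, 57, 59, 69.
n = 13.
Position = ⌈35/100 · 13⌉ = ⌈4.55⌉ = 5.
The value at rank 5 is 21.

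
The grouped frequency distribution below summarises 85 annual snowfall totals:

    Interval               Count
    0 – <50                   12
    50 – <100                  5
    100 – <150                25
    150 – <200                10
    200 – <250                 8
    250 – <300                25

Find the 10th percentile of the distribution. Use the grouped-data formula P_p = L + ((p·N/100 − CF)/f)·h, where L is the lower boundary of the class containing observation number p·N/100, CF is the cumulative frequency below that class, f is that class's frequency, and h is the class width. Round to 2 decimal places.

35.42

N = 85; target position k = 10/100 · 85 = 8.5.
Cumulative frequencies: 12, 17, 42, 52, 60, 85.
Observation 8.5 falls in the class 0 – <50.
L = 0, CF = 0, f = 12, h = 50.
P10 = 0 + ((8.5 − 0)/12)·50 = 0 + 35.4167 = 35.4167.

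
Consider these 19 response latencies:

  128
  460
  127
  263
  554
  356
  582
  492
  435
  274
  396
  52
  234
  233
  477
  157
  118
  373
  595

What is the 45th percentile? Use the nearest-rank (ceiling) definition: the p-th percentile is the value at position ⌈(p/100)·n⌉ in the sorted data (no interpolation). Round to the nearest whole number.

Sorted: 52, 118, 127, 128, 157, 233, 234, 263, 274, 356, 373, 396, 435, 460, 477, 492, 554, 582, 595.
n = 19.
Position = ⌈45/100 · 19⌉ = ⌈8.55⌉ = 9.
The value at rank 9 is 274.

274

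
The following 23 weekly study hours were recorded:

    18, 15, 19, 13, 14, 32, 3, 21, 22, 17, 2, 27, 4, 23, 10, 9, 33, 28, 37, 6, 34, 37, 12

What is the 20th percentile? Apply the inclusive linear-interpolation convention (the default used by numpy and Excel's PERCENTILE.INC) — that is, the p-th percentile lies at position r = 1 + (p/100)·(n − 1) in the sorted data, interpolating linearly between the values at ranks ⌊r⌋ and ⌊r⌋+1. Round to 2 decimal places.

9.40

Sorted: 2, 3, 4, 6, 9, 10, 12, 13, 14, 15, 17, 18, 19, 21, 22, 23, 27, 28, 32, 33, 34, 37, 37.
n = 23.
r = 1 + (20/100)·(23 − 1) = 1 + 4.4 = 5.4.
Rank 5 is 9 and rank 6 is 10.
Interpolate: 9 + 0.4·(10 − 9) = 9 + 0.4·1 = 9.4.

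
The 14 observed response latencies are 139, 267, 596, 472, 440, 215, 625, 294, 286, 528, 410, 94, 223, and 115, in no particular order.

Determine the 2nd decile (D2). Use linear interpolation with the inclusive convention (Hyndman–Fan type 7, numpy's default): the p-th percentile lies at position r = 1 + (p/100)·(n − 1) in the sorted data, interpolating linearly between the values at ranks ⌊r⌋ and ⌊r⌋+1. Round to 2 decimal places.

Sorted: 94, 115, 139, 215, 223, 267, 286, 294, 410, 440, 472, 528, 596, 625.
n = 14.
r = 1 + (20/100)·(14 − 1) = 1 + 2.6 = 3.6.
Rank 3 is 139 and rank 4 is 215.
Interpolate: 139 + 0.6·(215 − 139) = 139 + 0.6·76 = 184.6.

184.60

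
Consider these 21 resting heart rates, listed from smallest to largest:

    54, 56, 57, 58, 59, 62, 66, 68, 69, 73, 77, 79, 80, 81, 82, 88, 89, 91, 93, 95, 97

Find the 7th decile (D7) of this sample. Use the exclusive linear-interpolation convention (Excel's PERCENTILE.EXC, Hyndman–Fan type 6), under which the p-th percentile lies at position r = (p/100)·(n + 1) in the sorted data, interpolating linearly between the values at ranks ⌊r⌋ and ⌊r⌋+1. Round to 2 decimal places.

n = 21.
r = (70/100)·(21 + 1) = 15.4.
Rank 15 is 82 and rank 16 is 88.
Interpolate: 82 + 0.4·(88 − 82) = 82 + 0.4·6 = 84.4.

84.40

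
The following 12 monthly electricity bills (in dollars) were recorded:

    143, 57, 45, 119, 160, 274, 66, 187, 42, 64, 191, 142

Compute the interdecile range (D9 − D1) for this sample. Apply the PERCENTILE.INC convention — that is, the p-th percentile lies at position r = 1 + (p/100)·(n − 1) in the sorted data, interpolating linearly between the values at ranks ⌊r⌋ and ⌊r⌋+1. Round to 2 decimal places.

144.40

Sorted: 42, 45, 57, 64, 66, 119, 142, 143, 160, 187, 191, 274.
n = 12.
P10: r = 2.1; ranks 2–3 are 45, 57; interpolating gives 46.2.
P90: r = 10.9; ranks 10–11 are 187, 191; interpolating gives 190.6.
Difference: 190.6 − 46.2 = 144.4.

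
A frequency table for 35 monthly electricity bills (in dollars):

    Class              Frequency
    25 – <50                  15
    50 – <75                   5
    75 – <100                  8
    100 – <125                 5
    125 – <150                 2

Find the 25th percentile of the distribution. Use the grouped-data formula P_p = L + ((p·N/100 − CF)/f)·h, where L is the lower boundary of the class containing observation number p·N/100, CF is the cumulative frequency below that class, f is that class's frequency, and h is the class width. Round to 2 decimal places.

39.58

N = 35; target position k = 25/100 · 35 = 8.75.
Cumulative frequencies: 15, 20, 28, 33, 35.
Observation 8.75 falls in the class 25 – <50.
L = 25, CF = 0, f = 15, h = 25.
P25 = 25 + ((8.75 − 0)/15)·25 = 25 + 14.5833 = 39.5833.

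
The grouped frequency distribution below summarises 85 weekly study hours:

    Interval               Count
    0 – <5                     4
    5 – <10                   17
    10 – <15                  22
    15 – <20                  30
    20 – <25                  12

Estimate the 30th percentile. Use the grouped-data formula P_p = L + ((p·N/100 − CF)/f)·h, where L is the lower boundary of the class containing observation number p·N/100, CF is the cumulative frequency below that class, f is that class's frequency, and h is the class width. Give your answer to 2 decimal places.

N = 85; target position k = 30/100 · 85 = 25.5.
Cumulative frequencies: 4, 21, 43, 73, 85.
Observation 25.5 falls in the class 10 – <15.
L = 10, CF = 21, f = 22, h = 5.
P30 = 10 + ((25.5 − 21)/22)·5 = 10 + 1.02273 = 11.0227.

11.02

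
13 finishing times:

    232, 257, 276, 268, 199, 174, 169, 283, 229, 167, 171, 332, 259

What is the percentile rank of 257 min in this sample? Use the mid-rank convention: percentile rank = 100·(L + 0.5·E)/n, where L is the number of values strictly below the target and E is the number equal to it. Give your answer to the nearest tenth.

Sorted: 167, 169, 171, 174, 199, 229, 232, 257, 259, 268, 276, 283, 332.
Count below 257: L = 7; count equal: E = 1; n = 13.
Percentile rank = 100·(7 + 0.5·1)/13 = 100·7.5/13 = 57.69.

57.7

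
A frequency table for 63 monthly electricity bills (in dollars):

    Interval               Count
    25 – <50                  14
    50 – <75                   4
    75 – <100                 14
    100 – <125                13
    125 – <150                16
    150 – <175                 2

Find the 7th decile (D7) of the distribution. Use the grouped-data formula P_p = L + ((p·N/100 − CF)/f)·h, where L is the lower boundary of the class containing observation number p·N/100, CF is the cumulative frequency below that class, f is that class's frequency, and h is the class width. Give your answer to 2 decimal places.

123.27

N = 63; target position k = 70/100 · 63 = 44.1.
Cumulative frequencies: 14, 18, 32, 45, 61, 63.
Observation 44.1 falls in the class 100 – <125.
L = 100, CF = 32, f = 13, h = 25.
P70 = 100 + ((44.1 − 32)/13)·25 = 100 + 23.2692 = 123.269.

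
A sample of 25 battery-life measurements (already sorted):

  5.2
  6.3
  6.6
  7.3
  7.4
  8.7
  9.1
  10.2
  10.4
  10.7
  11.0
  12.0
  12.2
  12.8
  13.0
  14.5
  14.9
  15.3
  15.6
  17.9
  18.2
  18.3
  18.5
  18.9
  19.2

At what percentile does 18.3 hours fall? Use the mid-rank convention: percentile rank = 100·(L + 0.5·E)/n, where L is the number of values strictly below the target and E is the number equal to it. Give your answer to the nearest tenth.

86.0

Count below 18.3: L = 21; count equal: E = 1; n = 25.
Percentile rank = 100·(21 + 0.5·1)/25 = 100·21.5/25 = 86.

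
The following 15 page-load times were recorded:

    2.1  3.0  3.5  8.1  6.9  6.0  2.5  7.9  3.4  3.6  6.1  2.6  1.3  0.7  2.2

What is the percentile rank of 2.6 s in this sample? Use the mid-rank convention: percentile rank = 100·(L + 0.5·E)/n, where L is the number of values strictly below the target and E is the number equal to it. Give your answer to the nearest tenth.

36.7

Sorted: 0.7, 1.3, 2.1, 2.2, 2.5, 2.6, 3.0, 3.4, 3.5, 3.6, 6.0, 6.1, 6.9, 7.9, 8.1.
Count below 2.6: L = 5; count equal: E = 1; n = 15.
Percentile rank = 100·(5 + 0.5·1)/15 = 100·5.5/15 = 36.67.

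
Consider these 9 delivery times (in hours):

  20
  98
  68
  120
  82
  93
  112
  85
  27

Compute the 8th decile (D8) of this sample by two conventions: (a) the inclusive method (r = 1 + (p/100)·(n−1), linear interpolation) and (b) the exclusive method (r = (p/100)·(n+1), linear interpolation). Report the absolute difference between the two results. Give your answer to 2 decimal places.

8.40

Sorted: 20, 27, 68, 82, 85, 93, 98, 112, 120.
n = 9.
(a) r = 7.4; between ranks 7 (98) and 8 (112): 103.6.
(b) r = 8 → value at rank 8 = 112.
|103.6 − 112| = 8.4.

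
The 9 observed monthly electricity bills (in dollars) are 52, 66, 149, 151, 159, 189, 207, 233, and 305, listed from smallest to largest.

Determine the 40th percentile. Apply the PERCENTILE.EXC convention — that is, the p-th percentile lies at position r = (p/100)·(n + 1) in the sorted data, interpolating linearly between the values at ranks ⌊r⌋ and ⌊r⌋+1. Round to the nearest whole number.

n = 9.
r = (40/100)·(9 + 1) = 4.
r is an integer, so P40 is the value at rank 4: 151.

151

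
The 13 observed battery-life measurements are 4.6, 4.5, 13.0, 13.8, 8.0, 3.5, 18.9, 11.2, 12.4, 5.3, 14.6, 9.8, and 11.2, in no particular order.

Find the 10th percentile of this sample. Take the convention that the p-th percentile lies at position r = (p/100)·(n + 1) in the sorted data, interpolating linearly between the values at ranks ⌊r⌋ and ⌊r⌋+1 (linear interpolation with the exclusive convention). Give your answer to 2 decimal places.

3.90

Sorted: 3.5, 4.5, 4.6, 5.3, 8.0, 9.8, 11.2, 11.2, 12.4, 13.0, 13.8, 14.6, 18.9.
n = 13.
r = (10/100)·(13 + 1) = 1.4.
Rank 1 is 3.5 and rank 2 is 4.5.
Interpolate: 3.5 + 0.4·(4.5 − 3.5) = 3.5 + 0.4·1 = 3.9.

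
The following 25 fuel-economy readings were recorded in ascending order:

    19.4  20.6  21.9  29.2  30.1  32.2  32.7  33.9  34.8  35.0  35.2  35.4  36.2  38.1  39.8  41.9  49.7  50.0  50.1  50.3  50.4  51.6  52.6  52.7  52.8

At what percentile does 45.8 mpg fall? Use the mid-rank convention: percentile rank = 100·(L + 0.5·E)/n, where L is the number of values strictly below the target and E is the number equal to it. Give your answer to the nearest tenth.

64.0

Count below 45.8: L = 16; count equal: E = 0; n = 25.
Percentile rank = 100·(16 + 0.5·0)/25 = 100·16/25 = 64.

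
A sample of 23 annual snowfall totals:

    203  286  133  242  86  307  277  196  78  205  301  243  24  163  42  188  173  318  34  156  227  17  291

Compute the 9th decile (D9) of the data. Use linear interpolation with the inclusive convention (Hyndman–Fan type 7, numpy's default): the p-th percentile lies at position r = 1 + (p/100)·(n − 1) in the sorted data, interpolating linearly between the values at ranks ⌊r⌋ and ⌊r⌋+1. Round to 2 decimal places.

299.00

Sorted: 17, 24, 34, 42, 78, 86, 133, 156, 163, 173, 188, 196, 203, 205, 227, 242, 243, 277, 286, 291, 301, 307, 318.
n = 23.
r = 1 + (90/100)·(23 − 1) = 1 + 19.8 = 20.8.
Rank 20 is 291 and rank 21 is 301.
Interpolate: 291 + 0.8·(301 − 291) = 291 + 0.8·10 = 299.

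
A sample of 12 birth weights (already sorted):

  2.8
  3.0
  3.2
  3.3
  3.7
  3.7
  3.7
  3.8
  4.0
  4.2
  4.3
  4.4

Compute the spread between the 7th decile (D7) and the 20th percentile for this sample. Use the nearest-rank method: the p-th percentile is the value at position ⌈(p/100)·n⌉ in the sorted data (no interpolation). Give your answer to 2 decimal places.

0.80

n = 12.
P20: rank ⌈20/100·12⌉ = 3 → 3.2.
P70: rank ⌈70/100·12⌉ = 9 → 4.
Difference: 4 − 3.2 = 0.8.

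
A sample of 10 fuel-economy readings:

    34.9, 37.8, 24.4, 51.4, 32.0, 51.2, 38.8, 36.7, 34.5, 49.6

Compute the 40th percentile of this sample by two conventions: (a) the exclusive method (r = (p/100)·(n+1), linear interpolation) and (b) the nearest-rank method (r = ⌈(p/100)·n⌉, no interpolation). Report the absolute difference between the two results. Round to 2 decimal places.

0.72

Sorted: 24.4, 32.0, 34.5, 34.9, 36.7, 37.8, 38.8, 49.6, 51.2, 51.4.
n = 10.
(a) r = 4.4; between ranks 4 (34.9) and 5 (36.7): 35.62.
(b) the nearest-rank method: rank 4 → 34.9.
|35.62 − 34.9| = 0.72.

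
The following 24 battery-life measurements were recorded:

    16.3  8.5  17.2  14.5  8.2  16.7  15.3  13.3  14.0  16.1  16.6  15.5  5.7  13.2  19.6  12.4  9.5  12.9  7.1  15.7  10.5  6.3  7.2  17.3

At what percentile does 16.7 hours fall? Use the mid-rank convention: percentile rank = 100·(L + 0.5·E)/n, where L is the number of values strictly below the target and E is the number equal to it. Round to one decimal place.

Sorted: 5.7, 6.3, 7.1, 7.2, 8.2, 8.5, 9.5, 10.5, 12.4, 12.9, 13.2, 13.3, 14.0, 14.5, 15.3, 15.5, 15.7, 16.1, 16.3, 16.6, 16.7, 17.2, 17.3, 19.6.
Count below 16.7: L = 20; count equal: E = 1; n = 24.
Percentile rank = 100·(20 + 0.5·1)/24 = 100·20.5/24 = 85.42.

85.4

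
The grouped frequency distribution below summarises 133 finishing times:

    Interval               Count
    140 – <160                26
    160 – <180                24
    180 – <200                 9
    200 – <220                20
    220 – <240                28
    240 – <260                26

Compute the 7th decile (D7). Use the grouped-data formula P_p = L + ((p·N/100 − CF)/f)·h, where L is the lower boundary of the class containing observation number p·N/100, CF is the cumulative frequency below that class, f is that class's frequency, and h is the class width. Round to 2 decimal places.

230.07

N = 133; target position k = 70/100 · 133 = 93.1.
Cumulative frequencies: 26, 50, 59, 79, 107, 133.
Observation 93.1 falls in the class 220 – <240.
L = 220, CF = 79, f = 28, h = 20.
P70 = 220 + ((93.1 − 79)/28)·20 = 220 + 10.0714 = 230.071.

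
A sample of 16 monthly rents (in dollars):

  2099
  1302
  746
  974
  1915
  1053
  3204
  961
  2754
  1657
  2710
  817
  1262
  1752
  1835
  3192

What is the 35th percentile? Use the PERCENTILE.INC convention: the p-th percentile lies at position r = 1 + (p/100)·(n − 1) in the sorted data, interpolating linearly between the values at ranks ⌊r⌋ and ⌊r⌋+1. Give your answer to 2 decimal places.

Sorted: 746, 817, 961, 974, 1053, 1262, 1302, 1657, 1752, 1835, 1915, 2099, 2710, 2754, 3192, 3204.
n = 16.
r = 1 + (35/100)·(16 − 1) = 1 + 5.25 = 6.25.
Rank 6 is 1262 and rank 7 is 1302.
Interpolate: 1262 + 0.25·(1302 − 1262) = 1262 + 0.25·40 = 1272.

1272.00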